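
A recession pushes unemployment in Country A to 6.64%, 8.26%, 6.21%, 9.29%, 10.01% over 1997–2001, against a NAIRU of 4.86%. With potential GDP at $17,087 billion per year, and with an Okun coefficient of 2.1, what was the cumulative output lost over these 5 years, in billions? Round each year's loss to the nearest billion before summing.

Year 1997: gap = -2.1 × (6.64 - 4.86) = -3.738%, loss ≈ 17087 × 3.738/100 ≈ 639.
Year 1998: gap = -2.1 × (8.26 - 4.86) = -7.14%, loss ≈ 17087 × 7.14/100 ≈ 1220.
Year 1999: gap = -2.1 × (6.21 - 4.86) = -2.835%, loss ≈ 17087 × 2.835/100 ≈ 484.
Year 2000: gap = -2.1 × (9.29 - 4.86) = -9.303%, loss ≈ 17087 × 9.303/100 ≈ 1590.
Year 2001: gap = -2.1 × (10.01 - 4.86) = -10.815%, loss ≈ 17087 × 10.815/100 ≈ 1848.
Total lost output = 639 + 1220 + 484 + 1590 + 1848 = 5781 billion.

$5,781 billion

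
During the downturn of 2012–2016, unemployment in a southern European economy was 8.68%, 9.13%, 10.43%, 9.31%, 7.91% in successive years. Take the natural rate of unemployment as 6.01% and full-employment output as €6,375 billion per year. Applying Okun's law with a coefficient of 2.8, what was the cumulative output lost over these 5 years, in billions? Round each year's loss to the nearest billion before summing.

Year 2012: gap = -2.8 × (8.68 - 6.01) = -7.476%, loss ≈ 6375 × 7.476/100 ≈ 477.
Year 2013: gap = -2.8 × (9.13 - 6.01) = -8.736%, loss ≈ 6375 × 8.736/100 ≈ 557.
Year 2014: gap = -2.8 × (10.43 - 6.01) = -12.376%, loss ≈ 6375 × 12.376/100 ≈ 789.
Year 2015: gap = -2.8 × (9.31 - 6.01) = -9.24%, loss ≈ 6375 × 9.24/100 ≈ 589.
Year 2016: gap = -2.8 × (7.91 - 6.01) = -5.32%, loss ≈ 6375 × 5.32/100 ≈ 339.
Total lost output = 477 + 557 + 789 + 589 + 339 = 2751 billion.

€2,751 billion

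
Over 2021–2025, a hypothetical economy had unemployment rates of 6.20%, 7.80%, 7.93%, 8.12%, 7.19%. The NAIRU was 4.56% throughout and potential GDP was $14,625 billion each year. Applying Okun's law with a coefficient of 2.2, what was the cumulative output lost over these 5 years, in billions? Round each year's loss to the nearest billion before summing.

Year 2021: gap = -2.2 × (6.2 - 4.56) = -3.608%, loss ≈ 14625 × 3.608/100 ≈ 528.
Year 2022: gap = -2.2 × (7.8 - 4.56) = -7.128%, loss ≈ 14625 × 7.128/100 ≈ 1042.
Year 2023: gap = -2.2 × (7.93 - 4.56) = -7.414%, loss ≈ 14625 × 7.414/100 ≈ 1084.
Year 2024: gap = -2.2 × (8.12 - 4.56) = -7.832%, loss ≈ 14625 × 7.832/100 ≈ 1145.
Year 2025: gap = -2.2 × (7.19 - 4.56) = -5.786%, loss ≈ 14625 × 5.786/100 ≈ 846.
Total lost output = 528 + 1042 + 1084 + 1145 + 846 = 4645 billion.

$4,645 billion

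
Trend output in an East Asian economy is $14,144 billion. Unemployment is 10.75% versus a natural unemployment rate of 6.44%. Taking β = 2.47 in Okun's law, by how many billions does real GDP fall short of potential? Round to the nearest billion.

Output gap = -2.47 × (10.75 - 6.44) = -2.47 × 4.31 = -10.6457%.
Actual GDP ≈ 14144 × 0.893543 ≈ 12638 billion, so the shortfall is 14144 - 12638 = 1506 billion.

$1,506 billion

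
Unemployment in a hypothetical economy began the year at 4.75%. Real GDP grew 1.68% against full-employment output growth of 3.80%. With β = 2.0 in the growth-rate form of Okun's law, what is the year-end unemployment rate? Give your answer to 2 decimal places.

5.81%

Growth-rate Okun's law: g_Y = g_Y* - β × Δu, so Δu = (g_Y* - g_Y)/β.
Δu = (3.8 - 1.68)/2.0 = 2.12/2.0 = 1.06 percentage points.
Year-end unemployment = 4.75 + 1.06 = 5.81%.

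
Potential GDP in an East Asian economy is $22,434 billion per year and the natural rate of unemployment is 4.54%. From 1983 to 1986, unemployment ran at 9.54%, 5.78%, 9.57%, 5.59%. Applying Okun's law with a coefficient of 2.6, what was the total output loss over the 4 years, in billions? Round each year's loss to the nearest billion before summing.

Year 1983: gap = -2.6 × (9.54 - 4.54) = -13%, loss ≈ 22434 × 13/100 ≈ 2916.
Year 1984: gap = -2.6 × (5.78 - 4.54) = -3.224%, loss ≈ 22434 × 3.224/100 ≈ 723.
Year 1985: gap = -2.6 × (9.57 - 4.54) = -13.078%, loss ≈ 22434 × 13.078/100 ≈ 2934.
Year 1986: gap = -2.6 × (5.59 - 4.54) = -2.73%, loss ≈ 22434 × 2.73/100 ≈ 612.
Total lost output = 2916 + 723 + 2934 + 612 = 7185 billion.

$7,185 billion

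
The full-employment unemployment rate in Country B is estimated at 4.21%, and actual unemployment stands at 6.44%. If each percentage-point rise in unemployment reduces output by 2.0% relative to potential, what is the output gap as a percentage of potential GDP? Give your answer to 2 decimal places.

The unemployment gap is 6.44 - 4.21 = 2.23 percentage points.
Okun's law gives an output gap of -2 × 2.23 = -4.46%, i.e. 4.46% below potential.

-4.46%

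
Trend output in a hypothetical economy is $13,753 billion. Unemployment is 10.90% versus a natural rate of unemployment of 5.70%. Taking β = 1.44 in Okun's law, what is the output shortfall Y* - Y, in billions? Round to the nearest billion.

Output gap = -1.44 × (10.9 - 5.7) = -1.44 × 5.2 = -7.488%.
Actual GDP ≈ 13753 × 0.92512 ≈ 12723 billion, so the shortfall is 13753 - 12723 = 1030 billion.

$1,030 billion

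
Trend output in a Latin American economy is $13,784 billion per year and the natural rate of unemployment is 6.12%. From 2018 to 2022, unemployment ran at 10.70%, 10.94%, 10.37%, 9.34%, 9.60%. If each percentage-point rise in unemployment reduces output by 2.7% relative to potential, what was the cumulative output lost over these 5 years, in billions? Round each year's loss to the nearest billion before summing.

$7,574 billion

Year 2018: gap = -2.7 × (10.7 - 6.12) = -12.366%, loss ≈ 13784 × 12.366/100 ≈ 1705.
Year 2019: gap = -2.7 × (10.94 - 6.12) = -13.014%, loss ≈ 13784 × 13.014/100 ≈ 1794.
Year 2020: gap = -2.7 × (10.37 - 6.12) = -11.475%, loss ≈ 13784 × 11.475/100 ≈ 1582.
Year 2021: gap = -2.7 × (9.34 - 6.12) = -8.694%, loss ≈ 13784 × 8.694/100 ≈ 1198.
Year 2022: gap = -2.7 × (9.6 - 6.12) = -9.396%, loss ≈ 13784 × 9.396/100 ≈ 1295.
Total lost output = 1705 + 1794 + 1582 + 1198 + 1295 = 7574 billion.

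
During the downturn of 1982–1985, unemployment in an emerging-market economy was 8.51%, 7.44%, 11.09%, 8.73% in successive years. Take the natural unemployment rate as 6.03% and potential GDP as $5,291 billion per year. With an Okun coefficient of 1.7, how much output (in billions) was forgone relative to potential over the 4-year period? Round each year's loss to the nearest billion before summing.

Year 1982: gap = -1.7 × (8.51 - 6.03) = -4.216%, loss ≈ 5291 × 4.216/100 ≈ 223.
Year 1983: gap = -1.7 × (7.44 - 6.03) = -2.397%, loss ≈ 5291 × 2.397/100 ≈ 127.
Year 1984: gap = -1.7 × (11.09 - 6.03) = -8.602%, loss ≈ 5291 × 8.602/100 ≈ 455.
Year 1985: gap = -1.7 × (8.73 - 6.03) = -4.59%, loss ≈ 5291 × 4.59/100 ≈ 243.
Total lost output = 223 + 127 + 455 + 243 = 1048 billion.

$1,048 billion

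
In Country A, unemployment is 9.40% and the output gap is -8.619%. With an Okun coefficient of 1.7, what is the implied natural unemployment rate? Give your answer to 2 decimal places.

From Okun's law, u - u* = -(output gap)/β = -(-8.619)/1.7 = 5.07 points.
So u* = 9.4 - 5.07 = 4.33%.

4.33%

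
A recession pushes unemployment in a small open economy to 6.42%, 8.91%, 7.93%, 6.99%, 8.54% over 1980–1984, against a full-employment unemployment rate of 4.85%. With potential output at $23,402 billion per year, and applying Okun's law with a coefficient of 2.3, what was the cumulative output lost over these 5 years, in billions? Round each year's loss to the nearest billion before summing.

$7,826 billion

Year 1980: gap = -2.3 × (6.42 - 4.85) = -3.611%, loss ≈ 23402 × 3.611/100 ≈ 845.
Year 1981: gap = -2.3 × (8.91 - 4.85) = -9.338%, loss ≈ 23402 × 9.338/100 ≈ 2185.
Year 1982: gap = -2.3 × (7.93 - 4.85) = -7.084%, loss ≈ 23402 × 7.084/100 ≈ 1658.
Year 1983: gap = -2.3 × (6.99 - 4.85) = -4.922%, loss ≈ 23402 × 4.922/100 ≈ 1152.
Year 1984: gap = -2.3 × (8.54 - 4.85) = -8.487%, loss ≈ 23402 × 8.487/100 ≈ 1986.
Total lost output = 845 + 2185 + 1658 + 1152 + 1986 = 7826 billion.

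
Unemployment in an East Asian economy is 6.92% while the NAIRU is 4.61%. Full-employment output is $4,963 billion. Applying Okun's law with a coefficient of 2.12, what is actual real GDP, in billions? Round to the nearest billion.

Unemployment gap = 6.92 - 4.61 = 2.31 points, so the output gap is -2.12 × 2.31 = -4.8972%.
Actual GDP = 4963 × (1 - 4.8972/100) = 4963 × 0.951028 ≈ 4720 billion.

$4,720 billion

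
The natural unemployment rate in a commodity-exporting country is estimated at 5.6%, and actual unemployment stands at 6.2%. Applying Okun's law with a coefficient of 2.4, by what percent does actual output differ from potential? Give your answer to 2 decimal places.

-1.44%

The unemployment gap is 6.2 - 5.6 = 0.6 percentage points.
Okun's law gives an output gap of -2.4 × 0.6 = -1.44%, i.e. 1.44% below potential.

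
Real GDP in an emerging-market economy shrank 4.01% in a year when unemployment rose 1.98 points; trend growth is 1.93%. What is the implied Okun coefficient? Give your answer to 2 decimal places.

Growth form: g_Y = g_Y* - β × Δu, so β = (g_Y* - g_Y)/Δu.
β = (1.93 + 4.01)/1.98 = 5.94/1.98 = 3.00.

β ≈ 3.00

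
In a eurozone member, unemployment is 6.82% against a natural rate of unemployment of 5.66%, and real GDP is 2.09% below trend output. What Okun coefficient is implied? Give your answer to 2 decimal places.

Okun's law: output gap = -β × (u - u*).
-2.09 = -β × (6.82 - 5.66) = -β × 1.16, so β = 2.09/1.16 = 1.80.

β ≈ 1.80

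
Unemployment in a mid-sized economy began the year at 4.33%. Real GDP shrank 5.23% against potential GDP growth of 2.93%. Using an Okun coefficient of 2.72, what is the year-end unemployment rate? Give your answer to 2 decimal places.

Growth-rate Okun's law: g_Y = g_Y* - β × Δu, so Δu = (g_Y* - g_Y)/β.
Δu = (2.93 + 5.23)/2.72 = 8.16/2.72 = 3.00 percentage points.
Year-end unemployment = 4.33 + 3 = 7.33%.

7.33%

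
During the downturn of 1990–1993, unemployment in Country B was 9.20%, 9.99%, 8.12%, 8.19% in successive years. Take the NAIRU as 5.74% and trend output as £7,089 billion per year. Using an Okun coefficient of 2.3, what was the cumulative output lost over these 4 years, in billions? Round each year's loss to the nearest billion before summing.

£2,044 billion

Year 1990: gap = -2.3 × (9.2 - 5.74) = -7.958%, loss ≈ 7089 × 7.958/100 ≈ 564.
Year 1991: gap = -2.3 × (9.99 - 5.74) = -9.775%, loss ≈ 7089 × 9.775/100 ≈ 693.
Year 1992: gap = -2.3 × (8.12 - 5.74) = -5.474%, loss ≈ 7089 × 5.474/100 ≈ 388.
Year 1993: gap = -2.3 × (8.19 - 5.74) = -5.635%, loss ≈ 7089 × 5.635/100 ≈ 399.
Total lost output = 564 + 693 + 388 + 399 = 2044 billion.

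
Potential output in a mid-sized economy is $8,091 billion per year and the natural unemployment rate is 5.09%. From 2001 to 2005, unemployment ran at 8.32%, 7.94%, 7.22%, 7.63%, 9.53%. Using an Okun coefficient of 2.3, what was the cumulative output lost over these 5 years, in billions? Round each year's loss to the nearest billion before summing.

$2,826 billion

Year 2001: gap = -2.3 × (8.32 - 5.09) = -7.429%, loss ≈ 8091 × 7.429/100 ≈ 601.
Year 2002: gap = -2.3 × (7.94 - 5.09) = -6.555%, loss ≈ 8091 × 6.555/100 ≈ 530.
Year 2003: gap = -2.3 × (7.22 - 5.09) = -4.899%, loss ≈ 8091 × 4.899/100 ≈ 396.
Year 2004: gap = -2.3 × (7.63 - 5.09) = -5.842%, loss ≈ 8091 × 5.842/100 ≈ 473.
Year 2005: gap = -2.3 × (9.53 - 5.09) = -10.212%, loss ≈ 8091 × 10.212/100 ≈ 826.
Total lost output = 601 + 530 + 396 + 473 + 826 = 2826 billion.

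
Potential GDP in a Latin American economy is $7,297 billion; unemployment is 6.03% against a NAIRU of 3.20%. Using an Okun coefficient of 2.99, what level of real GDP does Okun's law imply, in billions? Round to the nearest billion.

Unemployment gap = 6.03 - 3.2 = 2.83 points, so the output gap is -2.99 × 2.83 = -8.4617%.
Actual GDP = 7297 × (1 - 8.4617/100) = 7297 × 0.915383 ≈ 6680 billion.

$6,680 billion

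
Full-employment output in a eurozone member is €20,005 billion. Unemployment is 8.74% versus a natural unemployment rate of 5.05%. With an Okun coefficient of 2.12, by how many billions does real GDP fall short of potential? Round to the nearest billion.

€1,565 billion

Output gap = -2.12 × (8.74 - 5.05) = -2.12 × 3.69 = -7.8228%.
Actual GDP ≈ 20005 × 0.921772 ≈ 18440 billion, so the shortfall is 20005 - 18440 = 1565 billion.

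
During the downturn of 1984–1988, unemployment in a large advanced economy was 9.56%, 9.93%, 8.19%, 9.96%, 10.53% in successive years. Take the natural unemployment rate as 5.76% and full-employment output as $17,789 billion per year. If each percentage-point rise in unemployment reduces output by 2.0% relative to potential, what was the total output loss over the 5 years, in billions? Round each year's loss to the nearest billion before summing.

$6,892 billion

Year 1984: gap = -2.0 × (9.56 - 5.76) = -7.6%, loss ≈ 17789 × 7.6/100 ≈ 1352.
Year 1985: gap = -2.0 × (9.93 - 5.76) = -8.34%, loss ≈ 17789 × 8.34/100 ≈ 1484.
Year 1986: gap = -2.0 × (8.19 - 5.76) = -4.86%, loss ≈ 17789 × 4.86/100 ≈ 865.
Year 1987: gap = -2.0 × (9.96 - 5.76) = -8.4%, loss ≈ 17789 × 8.4/100 ≈ 1494.
Year 1988: gap = -2.0 × (10.53 - 5.76) = -9.54%, loss ≈ 17789 × 9.54/100 ≈ 1697.
Total lost output = 1352 + 1484 + 865 + 1494 + 1697 = 6892 billion.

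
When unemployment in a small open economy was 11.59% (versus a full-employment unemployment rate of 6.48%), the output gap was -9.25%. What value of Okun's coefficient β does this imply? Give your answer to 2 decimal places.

Okun's law: output gap = -β × (u - u*).
-9.25 = -β × (11.59 - 6.48) = -β × 5.11, so β = 9.25/5.11 = 1.81.

β ≈ 1.81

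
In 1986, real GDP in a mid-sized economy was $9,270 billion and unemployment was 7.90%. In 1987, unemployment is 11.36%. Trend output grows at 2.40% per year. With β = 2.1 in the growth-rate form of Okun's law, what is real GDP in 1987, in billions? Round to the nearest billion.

$8,819 billion

Δu = 11.36 - 7.9 = 3.46 points.
Okun's law (growth form): g_Y = g_Y* - β × Δu = 2.40 - 2.1 × (3.46) = 2.4 - 7.266 = -4.866%.
Real GDP in the next year = 9270 × (1 - 4.866/100) = 9270 × 0.95134 ≈ 8819 billion.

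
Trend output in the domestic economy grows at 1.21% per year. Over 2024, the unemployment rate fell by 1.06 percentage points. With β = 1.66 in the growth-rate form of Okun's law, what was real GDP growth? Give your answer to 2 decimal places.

2.97%

Growth-rate Okun's law: g_Y = g_Y* - β × Δu.
g_Y = 1.21 - 1.66 × (-1.06) = 1.21 + 1.7596 = 2.9696%, i.e. 2.97% to 2 d.p.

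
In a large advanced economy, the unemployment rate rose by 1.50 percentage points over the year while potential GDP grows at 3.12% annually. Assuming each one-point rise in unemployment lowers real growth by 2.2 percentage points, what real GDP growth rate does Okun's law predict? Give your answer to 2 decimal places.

Growth-rate Okun's law: g_Y = g_Y* - β × Δu.
g_Y = 3.12 - 2.2 × (1.50) = 3.12 - 3.3 = -0.18%, i.e. -0.18% to 2 d.p.

-0.18%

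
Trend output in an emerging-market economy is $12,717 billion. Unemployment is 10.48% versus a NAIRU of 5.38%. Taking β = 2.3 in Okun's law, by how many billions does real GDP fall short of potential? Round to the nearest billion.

Output gap = -2.3 × (10.48 - 5.38) = -2.3 × 5.1 = -11.73%.
Actual GDP ≈ 12717 × 0.8827 ≈ 11225 billion, so the shortfall is 12717 - 11225 = 1492 billion.

$1,492 billion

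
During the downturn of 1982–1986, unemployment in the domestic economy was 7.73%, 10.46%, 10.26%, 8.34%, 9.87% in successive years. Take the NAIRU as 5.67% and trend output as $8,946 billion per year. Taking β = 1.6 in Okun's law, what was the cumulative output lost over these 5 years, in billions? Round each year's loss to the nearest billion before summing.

Year 1982: gap = -1.6 × (7.73 - 5.67) = -3.296%, loss ≈ 8946 × 3.296/100 ≈ 295.
Year 1983: gap = -1.6 × (10.46 - 5.67) = -7.664%, loss ≈ 8946 × 7.664/100 ≈ 686.
Year 1984: gap = -1.6 × (10.26 - 5.67) = -7.344%, loss ≈ 8946 × 7.344/100 ≈ 657.
Year 1985: gap = -1.6 × (8.34 - 5.67) = -4.272%, loss ≈ 8946 × 4.272/100 ≈ 382.
Year 1986: gap = -1.6 × (9.87 - 5.67) = -6.72%, loss ≈ 8946 × 6.72/100 ≈ 601.
Total lost output = 295 + 686 + 657 + 382 + 601 = 2621 billion.

$2,621 billion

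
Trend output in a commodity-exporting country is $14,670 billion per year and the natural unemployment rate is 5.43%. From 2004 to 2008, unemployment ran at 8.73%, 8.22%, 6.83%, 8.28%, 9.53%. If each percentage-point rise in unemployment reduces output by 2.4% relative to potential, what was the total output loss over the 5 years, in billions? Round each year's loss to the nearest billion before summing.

Year 2004: gap = -2.4 × (8.73 - 5.43) = -7.92%, loss ≈ 14670 × 7.92/100 ≈ 1162.
Year 2005: gap = -2.4 × (8.22 - 5.43) = -6.696%, loss ≈ 14670 × 6.696/100 ≈ 982.
Year 2006: gap = -2.4 × (6.83 - 5.43) = -3.36%, loss ≈ 14670 × 3.36/100 ≈ 493.
Year 2007: gap = -2.4 × (8.28 - 5.43) = -6.84%, loss ≈ 14670 × 6.84/100 ≈ 1003.
Year 2008: gap = -2.4 × (9.53 - 5.43) = -9.84%, loss ≈ 14670 × 9.84/100 ≈ 1444.
Total lost output = 1162 + 982 + 493 + 1003 + 1444 = 5084 billion.

$5,084 billion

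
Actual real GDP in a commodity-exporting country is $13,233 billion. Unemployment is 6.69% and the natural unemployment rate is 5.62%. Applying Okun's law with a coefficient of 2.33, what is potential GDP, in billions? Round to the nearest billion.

Unemployment gap = 6.69 - 5.62 = 1.07 points, so output gap = -2.33 × 1.07 = -2.4931%.
Since Y = Y* × (1 + gap/100), Y* = 13233/0.975069 ≈ 13571 billion.

$13,571 billion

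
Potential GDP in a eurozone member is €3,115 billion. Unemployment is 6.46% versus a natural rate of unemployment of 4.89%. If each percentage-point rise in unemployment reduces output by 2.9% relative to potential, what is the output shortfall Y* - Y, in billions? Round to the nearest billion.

Output gap = -2.9 × (6.46 - 4.89) = -2.9 × 1.57 = -4.553%.
Actual GDP ≈ 3115 × 0.95447 ≈ 2973 billion, so the shortfall is 3115 - 2973 = 142 billion.

€142 billion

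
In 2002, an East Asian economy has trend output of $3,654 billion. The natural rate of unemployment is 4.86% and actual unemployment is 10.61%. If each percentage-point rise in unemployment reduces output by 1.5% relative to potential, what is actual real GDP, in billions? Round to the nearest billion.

$3,339 billion

Unemployment gap = 10.61 - 4.86 = 5.75 points, so the output gap is -1.5 × 5.75 = -8.625%.
Actual GDP = 3654 × (1 - 8.625/100) = 3654 × 0.91375 ≈ 3339 billion.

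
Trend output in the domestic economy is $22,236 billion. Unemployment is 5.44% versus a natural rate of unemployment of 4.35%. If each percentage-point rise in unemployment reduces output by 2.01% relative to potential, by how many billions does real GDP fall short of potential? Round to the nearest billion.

Output gap = -2.01 × (5.44 - 4.35) = -2.01 × 1.09 = -2.1909%.
Actual GDP ≈ 22236 × 0.978091 ≈ 21749 billion, so the shortfall is 22236 - 21749 = 487 billion.

$487 billion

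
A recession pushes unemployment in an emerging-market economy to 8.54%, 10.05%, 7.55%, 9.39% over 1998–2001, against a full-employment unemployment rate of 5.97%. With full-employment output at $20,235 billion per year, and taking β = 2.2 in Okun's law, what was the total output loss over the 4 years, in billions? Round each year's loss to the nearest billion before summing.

$5,185 billion

Year 1998: gap = -2.2 × (8.54 - 5.97) = -5.654%, loss ≈ 20235 × 5.654/100 ≈ 1144.
Year 1999: gap = -2.2 × (10.05 - 5.97) = -8.976%, loss ≈ 20235 × 8.976/100 ≈ 1816.
Year 2000: gap = -2.2 × (7.55 - 5.97) = -3.476%, loss ≈ 20235 × 3.476/100 ≈ 703.
Year 2001: gap = -2.2 × (9.39 - 5.97) = -7.524%, loss ≈ 20235 × 7.524/100 ≈ 1522.
Total lost output = 1144 + 1816 + 703 + 1522 = 5185 billion.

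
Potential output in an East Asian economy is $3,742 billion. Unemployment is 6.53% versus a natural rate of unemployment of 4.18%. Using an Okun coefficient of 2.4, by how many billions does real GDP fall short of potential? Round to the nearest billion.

$211 billion

Output gap = -2.4 × (6.53 - 4.18) = -2.4 × 2.35 = -5.64%.
Actual GDP ≈ 3742 × 0.9436 ≈ 3531 billion, so the shortfall is 3742 - 3531 = 211 billion.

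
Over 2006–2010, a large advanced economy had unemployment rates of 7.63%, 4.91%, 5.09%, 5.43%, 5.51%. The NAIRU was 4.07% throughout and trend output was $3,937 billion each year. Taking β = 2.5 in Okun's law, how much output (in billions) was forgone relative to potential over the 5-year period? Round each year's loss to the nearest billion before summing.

$809 billion

Year 2006: gap = -2.5 × (7.63 - 4.07) = -8.9%, loss ≈ 3937 × 8.9/100 ≈ 350.
Year 2007: gap = -2.5 × (4.91 - 4.07) = -2.1%, loss ≈ 3937 × 2.1/100 ≈ 83.
Year 2008: gap = -2.5 × (5.09 - 4.07) = -2.55%, loss ≈ 3937 × 2.55/100 ≈ 100.
Year 2009: gap = -2.5 × (5.43 - 4.07) = -3.4%, loss ≈ 3937 × 3.4/100 ≈ 134.
Year 2010: gap = -2.5 × (5.51 - 4.07) = -3.6%, loss ≈ 3937 × 3.6/100 ≈ 142.
Total lost output = 350 + 83 + 100 + 134 + 142 = 809 billion.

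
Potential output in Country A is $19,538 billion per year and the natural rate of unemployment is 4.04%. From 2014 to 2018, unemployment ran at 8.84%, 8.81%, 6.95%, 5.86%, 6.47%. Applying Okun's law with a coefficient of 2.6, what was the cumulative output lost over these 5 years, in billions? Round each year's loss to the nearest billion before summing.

Year 2014: gap = -2.6 × (8.84 - 4.04) = -12.48%, loss ≈ 19538 × 12.48/100 ≈ 2438.
Year 2015: gap = -2.6 × (8.81 - 4.04) = -12.402%, loss ≈ 19538 × 12.402/100 ≈ 2423.
Year 2016: gap = -2.6 × (6.95 - 4.04) = -7.566%, loss ≈ 19538 × 7.566/100 ≈ 1478.
Year 2017: gap = -2.6 × (5.86 - 4.04) = -4.732%, loss ≈ 19538 × 4.732/100 ≈ 925.
Year 2018: gap = -2.6 × (6.47 - 4.04) = -6.318%, loss ≈ 19538 × 6.318/100 ≈ 1234.
Total lost output = 2438 + 2423 + 1478 + 925 + 1234 = 8498 billion.

$8,498 billion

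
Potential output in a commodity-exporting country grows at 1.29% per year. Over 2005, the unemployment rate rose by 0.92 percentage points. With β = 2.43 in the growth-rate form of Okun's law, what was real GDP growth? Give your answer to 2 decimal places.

-0.95%

Growth-rate Okun's law: g_Y = g_Y* - β × Δu.
g_Y = 1.29 - 2.43 × (0.92) = 1.29 - 2.2356 = -0.9456%, i.e. -0.95% to 2 d.p.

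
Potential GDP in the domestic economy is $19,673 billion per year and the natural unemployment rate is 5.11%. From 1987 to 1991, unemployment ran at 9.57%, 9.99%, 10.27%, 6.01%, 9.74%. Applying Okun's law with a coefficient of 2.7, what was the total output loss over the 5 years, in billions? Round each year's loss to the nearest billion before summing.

Year 1987: gap = -2.7 × (9.57 - 5.11) = -12.042%, loss ≈ 19673 × 12.042/100 ≈ 2369.
Year 1988: gap = -2.7 × (9.99 - 5.11) = -13.176%, loss ≈ 19673 × 13.176/100 ≈ 2592.
Year 1989: gap = -2.7 × (10.27 - 5.11) = -13.932%, loss ≈ 19673 × 13.932/100 ≈ 2741.
Year 1990: gap = -2.7 × (6.01 - 5.11) = -2.43%, loss ≈ 19673 × 2.43/100 ≈ 478.
Year 1991: gap = -2.7 × (9.74 - 5.11) = -12.501%, loss ≈ 19673 × 12.501/100 ≈ 2459.
Total lost output = 2369 + 2592 + 2741 + 478 + 2459 = 10639 billion.

$10,639 billion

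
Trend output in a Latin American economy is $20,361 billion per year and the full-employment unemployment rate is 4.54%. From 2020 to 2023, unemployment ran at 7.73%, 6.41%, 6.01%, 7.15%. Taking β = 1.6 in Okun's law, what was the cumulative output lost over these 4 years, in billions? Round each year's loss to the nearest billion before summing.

$2,977 billion

Year 2020: gap = -1.6 × (7.73 - 4.54) = -5.104%, loss ≈ 20361 × 5.104/100 ≈ 1039.
Year 2021: gap = -1.6 × (6.41 - 4.54) = -2.992%, loss ≈ 20361 × 2.992/100 ≈ 609.
Year 2022: gap = -1.6 × (6.01 - 4.54) = -2.352%, loss ≈ 20361 × 2.352/100 ≈ 479.
Year 2023: gap = -1.6 × (7.15 - 4.54) = -4.176%, loss ≈ 20361 × 4.176/100 ≈ 850.
Total lost output = 1039 + 609 + 479 + 850 = 2977 billion.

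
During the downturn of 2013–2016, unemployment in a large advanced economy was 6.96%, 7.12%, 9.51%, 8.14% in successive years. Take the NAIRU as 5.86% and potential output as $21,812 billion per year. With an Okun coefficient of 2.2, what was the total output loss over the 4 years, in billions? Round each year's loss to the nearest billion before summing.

$3,979 billion

Year 2013: gap = -2.2 × (6.96 - 5.86) = -2.42%, loss ≈ 21812 × 2.42/100 ≈ 528.
Year 2014: gap = -2.2 × (7.12 - 5.86) = -2.772%, loss ≈ 21812 × 2.772/100 ≈ 605.
Year 2015: gap = -2.2 × (9.51 - 5.86) = -8.03%, loss ≈ 21812 × 8.03/100 ≈ 1752.
Year 2016: gap = -2.2 × (8.14 - 5.86) = -5.016%, loss ≈ 21812 × 5.016/100 ≈ 1094.
Total lost output = 528 + 605 + 1752 + 1094 = 3979 billion.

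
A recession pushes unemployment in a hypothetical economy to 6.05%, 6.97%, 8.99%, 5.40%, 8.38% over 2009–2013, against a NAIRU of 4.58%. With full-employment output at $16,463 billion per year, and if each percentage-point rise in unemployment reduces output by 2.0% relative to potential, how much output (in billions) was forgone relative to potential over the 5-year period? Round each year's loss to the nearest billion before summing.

$4,244 billion

Year 2009: gap = -2.0 × (6.05 - 4.58) = -2.94%, loss ≈ 16463 × 2.94/100 ≈ 484.
Year 2010: gap = -2.0 × (6.97 - 4.58) = -4.78%, loss ≈ 16463 × 4.78/100 ≈ 787.
Year 2011: gap = -2.0 × (8.99 - 4.58) = -8.82%, loss ≈ 16463 × 8.82/100 ≈ 1452.
Year 2012: gap = -2.0 × (5.4 - 4.58) = -1.64%, loss ≈ 16463 × 1.64/100 ≈ 270.
Year 2013: gap = -2.0 × (8.38 - 4.58) = -7.6%, loss ≈ 16463 × 7.6/100 ≈ 1251.
Total lost output = 484 + 787 + 1452 + 270 + 1251 = 4244 billion.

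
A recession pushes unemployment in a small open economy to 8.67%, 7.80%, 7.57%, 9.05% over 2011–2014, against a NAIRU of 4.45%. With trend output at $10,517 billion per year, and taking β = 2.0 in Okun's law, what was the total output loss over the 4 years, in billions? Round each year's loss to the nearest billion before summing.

Year 2011: gap = -2.0 × (8.67 - 4.45) = -8.44%, loss ≈ 10517 × 8.44/100 ≈ 888.
Year 2012: gap = -2.0 × (7.8 - 4.45) = -6.7%, loss ≈ 10517 × 6.7/100 ≈ 705.
Year 2013: gap = -2.0 × (7.57 - 4.45) = -6.24%, loss ≈ 10517 × 6.24/100 ≈ 656.
Year 2014: gap = -2.0 × (9.05 - 4.45) = -9.2%, loss ≈ 10517 × 9.2/100 ≈ 968.
Total lost output = 888 + 705 + 656 + 968 = 3217 billion.

$3,217 billion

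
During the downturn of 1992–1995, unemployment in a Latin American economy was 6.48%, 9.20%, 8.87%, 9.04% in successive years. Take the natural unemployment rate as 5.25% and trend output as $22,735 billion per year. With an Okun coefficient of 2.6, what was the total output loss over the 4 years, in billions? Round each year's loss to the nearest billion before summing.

$7,442 billion

Year 1992: gap = -2.6 × (6.48 - 5.25) = -3.198%, loss ≈ 22735 × 3.198/100 ≈ 727.
Year 1993: gap = -2.6 × (9.2 - 5.25) = -10.27%, loss ≈ 22735 × 10.27/100 ≈ 2335.
Year 1994: gap = -2.6 × (8.87 - 5.25) = -9.412%, loss ≈ 22735 × 9.412/100 ≈ 2140.
Year 1995: gap = -2.6 × (9.04 - 5.25) = -9.854%, loss ≈ 22735 × 9.854/100 ≈ 2240.
Total lost output = 727 + 2335 + 2140 + 2240 = 7442 billion.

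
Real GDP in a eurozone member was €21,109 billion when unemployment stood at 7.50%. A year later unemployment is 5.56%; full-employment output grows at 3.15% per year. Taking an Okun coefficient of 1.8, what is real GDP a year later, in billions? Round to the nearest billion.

Δu = 5.56 - 7.5 = -1.94 points.
Okun's law (growth form): g_Y = g_Y* - β × Δu = 3.15 - 1.8 × (-1.94) = 3.15 + 3.492 = 6.642%.
Real GDP in the next year = 21109 × (1 + 6.642/100) = 21109 × 1.06642 ≈ 22511 billion.

€22,511 billion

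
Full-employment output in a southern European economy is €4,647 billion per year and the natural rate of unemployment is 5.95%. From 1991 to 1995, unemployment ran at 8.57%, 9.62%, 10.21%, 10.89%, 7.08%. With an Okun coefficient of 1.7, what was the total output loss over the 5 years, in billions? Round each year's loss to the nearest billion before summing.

Year 1991: gap = -1.7 × (8.57 - 5.95) = -4.454%, loss ≈ 4647 × 4.454/100 ≈ 207.
Year 1992: gap = -1.7 × (9.62 - 5.95) = -6.239%, loss ≈ 4647 × 6.239/100 ≈ 290.
Year 1993: gap = -1.7 × (10.21 - 5.95) = -7.242%, loss ≈ 4647 × 7.242/100 ≈ 337.
Year 1994: gap = -1.7 × (10.89 - 5.95) = -8.398%, loss ≈ 4647 × 8.398/100 ≈ 390.
Year 1995: gap = -1.7 × (7.08 - 5.95) = -1.921%, loss ≈ 4647 × 1.921/100 ≈ 89.
Total lost output = 207 + 290 + 337 + 390 + 89 = 1313 billion.

€1,313 billion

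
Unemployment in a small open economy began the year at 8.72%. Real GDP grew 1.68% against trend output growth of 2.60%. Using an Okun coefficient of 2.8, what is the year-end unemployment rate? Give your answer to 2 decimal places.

9.05%

Growth-rate Okun's law: g_Y = g_Y* - β × Δu, so Δu = (g_Y* - g_Y)/β.
Δu = (2.6 - 1.68)/2.8 = 0.92/2.8 = 0.33 percentage points.
Year-end unemployment = 8.72 + 0.33 = 9.05%.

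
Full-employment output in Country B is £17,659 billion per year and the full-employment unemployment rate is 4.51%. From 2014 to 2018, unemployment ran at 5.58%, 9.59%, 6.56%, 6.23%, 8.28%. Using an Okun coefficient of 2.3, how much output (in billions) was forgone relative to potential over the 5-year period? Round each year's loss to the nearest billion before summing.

£5,561 billion

Year 2014: gap = -2.3 × (5.58 - 4.51) = -2.461%, loss ≈ 17659 × 2.461/100 ≈ 435.
Year 2015: gap = -2.3 × (9.59 - 4.51) = -11.684%, loss ≈ 17659 × 11.684/100 ≈ 2063.
Year 2016: gap = -2.3 × (6.56 - 4.51) = -4.715%, loss ≈ 17659 × 4.715/100 ≈ 833.
Year 2017: gap = -2.3 × (6.23 - 4.51) = -3.956%, loss ≈ 17659 × 3.956/100 ≈ 699.
Year 2018: gap = -2.3 × (8.28 - 4.51) = -8.671%, loss ≈ 17659 × 8.671/100 ≈ 1531.
Total lost output = 435 + 2063 + 833 + 699 + 1531 = 5561 billion.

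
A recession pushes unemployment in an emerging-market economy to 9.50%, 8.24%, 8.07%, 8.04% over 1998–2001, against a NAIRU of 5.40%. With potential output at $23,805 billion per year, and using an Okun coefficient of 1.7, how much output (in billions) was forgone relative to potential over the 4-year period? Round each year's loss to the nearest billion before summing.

$4,957 billion

Year 1998: gap = -1.7 × (9.5 - 5.4) = -6.97%, loss ≈ 23805 × 6.97/100 ≈ 1659.
Year 1999: gap = -1.7 × (8.24 - 5.4) = -4.828%, loss ≈ 23805 × 4.828/100 ≈ 1149.
Year 2000: gap = -1.7 × (8.07 - 5.4) = -4.539%, loss ≈ 23805 × 4.539/100 ≈ 1081.
Year 2001: gap = -1.7 × (8.04 - 5.4) = -4.488%, loss ≈ 23805 × 4.488/100 ≈ 1068.
Total lost output = 1659 + 1149 + 1081 + 1068 = 4957 billion.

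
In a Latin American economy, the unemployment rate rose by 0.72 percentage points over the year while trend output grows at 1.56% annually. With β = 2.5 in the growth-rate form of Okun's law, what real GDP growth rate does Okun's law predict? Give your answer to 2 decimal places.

-0.24%

Growth-rate Okun's law: g_Y = g_Y* - β × Δu.
g_Y = 1.56 - 2.5 × (0.72) = 1.56 - 1.8 = -0.24%, i.e. -0.24% to 2 d.p.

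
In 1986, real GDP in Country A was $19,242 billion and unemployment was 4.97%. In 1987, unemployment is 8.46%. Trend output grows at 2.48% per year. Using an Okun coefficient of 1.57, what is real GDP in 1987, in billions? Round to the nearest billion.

$18,665 billion

Δu = 8.46 - 4.97 = 3.49 points.
Okun's law (growth form): g_Y = g_Y* - β × Δu = 2.48 - 1.57 × (3.49) = 2.48 - 5.4793 = -2.9993%.
Real GDP in the next year = 19242 × (1 - 2.9993/100) = 19242 × 0.970007 ≈ 18665 billion.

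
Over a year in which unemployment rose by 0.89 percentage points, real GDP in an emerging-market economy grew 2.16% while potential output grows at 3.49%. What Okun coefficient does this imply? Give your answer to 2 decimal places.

β ≈ 1.49

Growth form: g_Y = g_Y* - β × Δu, so β = (g_Y* - g_Y)/Δu.
β = (3.49 - 2.16)/0.89 = 1.33/0.89 = 1.49.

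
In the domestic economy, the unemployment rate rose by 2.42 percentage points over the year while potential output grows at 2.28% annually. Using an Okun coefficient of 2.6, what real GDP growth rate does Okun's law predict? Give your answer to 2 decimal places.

Growth-rate Okun's law: g_Y = g_Y* - β × Δu.
g_Y = 2.28 - 2.6 × (2.42) = 2.28 - 6.292 = -4.012%, i.e. -4.01% to 2 d.p.

-4.01%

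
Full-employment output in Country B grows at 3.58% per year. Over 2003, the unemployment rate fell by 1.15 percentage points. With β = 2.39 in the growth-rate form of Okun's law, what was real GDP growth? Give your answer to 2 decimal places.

Growth-rate Okun's law: g_Y = g_Y* - β × Δu.
g_Y = 3.58 - 2.39 × (-1.15) = 3.58 + 2.7485 = 6.3285%, i.e. 6.33% to 2 d.p.

6.33%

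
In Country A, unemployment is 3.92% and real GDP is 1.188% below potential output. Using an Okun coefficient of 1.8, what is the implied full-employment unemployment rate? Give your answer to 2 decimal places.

3.26%

From Okun's law, u - u* = -(output gap)/β = -(-1.188)/1.8 = 0.66 points.
So u* = 3.92 - 0.66 = 3.26%.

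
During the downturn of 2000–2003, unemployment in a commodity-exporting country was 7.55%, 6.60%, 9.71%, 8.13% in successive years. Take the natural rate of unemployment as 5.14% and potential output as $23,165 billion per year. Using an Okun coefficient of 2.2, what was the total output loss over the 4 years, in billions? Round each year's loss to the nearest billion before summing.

$5,825 billion

Year 2000: gap = -2.2 × (7.55 - 5.14) = -5.302%, loss ≈ 23165 × 5.302/100 ≈ 1228.
Year 2001: gap = -2.2 × (6.6 - 5.14) = -3.212%, loss ≈ 23165 × 3.212/100 ≈ 744.
Year 2002: gap = -2.2 × (9.71 - 5.14) = -10.054%, loss ≈ 23165 × 10.054/100 ≈ 2329.
Year 2003: gap = -2.2 × (8.13 - 5.14) = -6.578%, loss ≈ 23165 × 6.578/100 ≈ 1524.
Total lost output = 1228 + 744 + 2329 + 1524 = 5825 billion.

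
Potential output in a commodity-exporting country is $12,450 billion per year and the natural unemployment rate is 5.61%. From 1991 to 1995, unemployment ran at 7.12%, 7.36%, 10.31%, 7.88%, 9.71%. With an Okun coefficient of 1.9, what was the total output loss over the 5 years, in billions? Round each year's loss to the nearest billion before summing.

Year 1991: gap = -1.9 × (7.12 - 5.61) = -2.869%, loss ≈ 12450 × 2.869/100 ≈ 357.
Year 1992: gap = -1.9 × (7.36 - 5.61) = -3.325%, loss ≈ 12450 × 3.325/100 ≈ 414.
Year 1993: gap = -1.9 × (10.31 - 5.61) = -8.93%, loss ≈ 12450 × 8.93/100 ≈ 1112.
Year 1994: gap = -1.9 × (7.88 - 5.61) = -4.313%, loss ≈ 12450 × 4.313/100 ≈ 537.
Year 1995: gap = -1.9 × (9.71 - 5.61) = -7.79%, loss ≈ 12450 × 7.79/100 ≈ 970.
Total lost output = 357 + 414 + 1112 + 537 + 970 = 3390 billion.

$3,390 billion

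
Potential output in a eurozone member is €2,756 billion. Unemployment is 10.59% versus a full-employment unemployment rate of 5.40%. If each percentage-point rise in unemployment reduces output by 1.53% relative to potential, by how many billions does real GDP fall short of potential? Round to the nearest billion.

€219 billion

Output gap = -1.53 × (10.59 - 5.4) = -1.53 × 5.19 = -7.9407%.
Actual GDP ≈ 2756 × 0.920593 ≈ 2537 billion, so the shortfall is 2756 - 2537 = 219 billion.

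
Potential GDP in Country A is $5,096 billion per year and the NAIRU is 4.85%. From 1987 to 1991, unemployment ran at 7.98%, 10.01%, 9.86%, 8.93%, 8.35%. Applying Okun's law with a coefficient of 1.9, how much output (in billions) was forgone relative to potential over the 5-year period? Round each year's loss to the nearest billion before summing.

Year 1987: gap = -1.9 × (7.98 - 4.85) = -5.947%, loss ≈ 5096 × 5.947/100 ≈ 303.
Year 1988: gap = -1.9 × (10.01 - 4.85) = -9.804%, loss ≈ 5096 × 9.804/100 ≈ 500.
Year 1989: gap = -1.9 × (9.86 - 4.85) = -9.519%, loss ≈ 5096 × 9.519/100 ≈ 485.
Year 1990: gap = -1.9 × (8.93 - 4.85) = -7.752%, loss ≈ 5096 × 7.752/100 ≈ 395.
Year 1991: gap = -1.9 × (8.35 - 4.85) = -6.65%, loss ≈ 5096 × 6.65/100 ≈ 339.
Total lost output = 303 + 500 + 485 + 395 + 339 = 2022 billion.

$2,022 billion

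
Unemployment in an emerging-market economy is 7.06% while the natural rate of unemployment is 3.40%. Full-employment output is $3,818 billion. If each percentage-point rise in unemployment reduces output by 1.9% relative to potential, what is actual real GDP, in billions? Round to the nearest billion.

$3,552 billion

Unemployment gap = 7.06 - 3.4 = 3.66 points, so the output gap is -1.9 × 3.66 = -6.954%.
Actual GDP = 3818 × (1 - 6.954/100) = 3818 × 0.93046 ≈ 3552 billion.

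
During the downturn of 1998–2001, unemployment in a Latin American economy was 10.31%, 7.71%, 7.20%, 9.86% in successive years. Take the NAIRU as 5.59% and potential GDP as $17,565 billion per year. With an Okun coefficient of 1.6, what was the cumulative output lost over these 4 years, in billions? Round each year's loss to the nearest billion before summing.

$3,575 billion

Year 1998: gap = -1.6 × (10.31 - 5.59) = -7.552%, loss ≈ 17565 × 7.552/100 ≈ 1327.
Year 1999: gap = -1.6 × (7.71 - 5.59) = -3.392%, loss ≈ 17565 × 3.392/100 ≈ 596.
Year 2000: gap = -1.6 × (7.2 - 5.59) = -2.576%, loss ≈ 17565 × 2.576/100 ≈ 452.
Year 2001: gap = -1.6 × (9.86 - 5.59) = -6.832%, loss ≈ 17565 × 6.832/100 ≈ 1200.
Total lost output = 1327 + 596 + 452 + 1200 = 3575 billion.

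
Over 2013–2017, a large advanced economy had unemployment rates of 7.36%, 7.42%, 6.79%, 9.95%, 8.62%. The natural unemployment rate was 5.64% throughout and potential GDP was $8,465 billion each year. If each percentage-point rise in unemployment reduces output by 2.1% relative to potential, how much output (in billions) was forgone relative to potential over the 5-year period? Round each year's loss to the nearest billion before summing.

Year 2013: gap = -2.1 × (7.36 - 5.64) = -3.612%, loss ≈ 8465 × 3.612/100 ≈ 306.
Year 2014: gap = -2.1 × (7.42 - 5.64) = -3.738%, loss ≈ 8465 × 3.738/100 ≈ 316.
Year 2015: gap = -2.1 × (6.79 - 5.64) = -2.415%, loss ≈ 8465 × 2.415/100 ≈ 204.
Year 2016: gap = -2.1 × (9.95 - 5.64) = -9.051%, loss ≈ 8465 × 9.051/100 ≈ 766.
Year 2017: gap = -2.1 × (8.62 - 5.64) = -6.258%, loss ≈ 8465 × 6.258/100 ≈ 530.
Total lost output = 306 + 316 + 204 + 766 + 530 = 2122 billion.

$2,122 billion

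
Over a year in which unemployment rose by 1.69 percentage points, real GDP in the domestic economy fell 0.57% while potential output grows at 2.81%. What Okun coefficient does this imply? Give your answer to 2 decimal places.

Growth form: g_Y = g_Y* - β × Δu, so β = (g_Y* - g_Y)/Δu.
β = (2.81 + 0.57)/1.69 = 3.38/1.69 = 2.00.

β ≈ 2.00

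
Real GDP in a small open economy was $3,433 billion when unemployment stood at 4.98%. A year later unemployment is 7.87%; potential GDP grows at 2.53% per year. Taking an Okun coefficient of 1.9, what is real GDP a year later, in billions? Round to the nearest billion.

Δu = 7.87 - 4.98 = 2.89 points.
Okun's law (growth form): g_Y = g_Y* - β × Δu = 2.53 - 1.9 × (2.89) = 2.53 - 5.491 = -2.961%.
Real GDP in the next year = 3433 × (1 - 2.961/100) = 3433 × 0.97039 ≈ 3331 billion.

$3,331 billion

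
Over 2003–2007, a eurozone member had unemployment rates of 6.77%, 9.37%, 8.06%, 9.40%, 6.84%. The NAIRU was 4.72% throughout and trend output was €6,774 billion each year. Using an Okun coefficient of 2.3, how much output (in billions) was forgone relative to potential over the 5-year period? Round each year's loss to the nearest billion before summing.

Year 2003: gap = -2.3 × (6.77 - 4.72) = -4.715%, loss ≈ 6774 × 4.715/100 ≈ 319.
Year 2004: gap = -2.3 × (9.37 - 4.72) = -10.695%, loss ≈ 6774 × 10.695/100 ≈ 724.
Year 2005: gap = -2.3 × (8.06 - 4.72) = -7.682%, loss ≈ 6774 × 7.682/100 ≈ 520.
Year 2006: gap = -2.3 × (9.4 - 4.72) = -10.764%, loss ≈ 6774 × 10.764/100 ≈ 729.
Year 2007: gap = -2.3 × (6.84 - 4.72) = -4.876%, loss ≈ 6774 × 4.876/100 ≈ 330.
Total lost output = 319 + 724 + 520 + 729 + 330 = 2622 billion.

€2,622 billion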